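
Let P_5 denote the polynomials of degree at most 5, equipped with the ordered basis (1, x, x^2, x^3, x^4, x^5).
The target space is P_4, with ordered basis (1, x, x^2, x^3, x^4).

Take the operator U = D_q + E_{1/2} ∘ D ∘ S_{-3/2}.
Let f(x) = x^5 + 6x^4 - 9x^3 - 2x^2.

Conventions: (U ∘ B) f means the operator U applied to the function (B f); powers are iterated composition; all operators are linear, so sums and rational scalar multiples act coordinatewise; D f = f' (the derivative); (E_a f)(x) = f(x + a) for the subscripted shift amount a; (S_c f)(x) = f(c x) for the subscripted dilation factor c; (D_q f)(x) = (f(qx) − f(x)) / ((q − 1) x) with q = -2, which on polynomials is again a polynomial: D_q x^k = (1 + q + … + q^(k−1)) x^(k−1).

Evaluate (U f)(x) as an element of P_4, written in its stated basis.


D_q f = 11x^4 - 30x^3 - 27x^2 + 2x
S_{-3/2} f = -(243/32)x^5 + (243/8)x^4 + (243/8)x^3 - (9/2)x^2
D S_{-3/2} f = -(1215/32)x^4 + (243/2)x^3 + (729/8)x^2 - 9x
E_{1/2} D S_{-3/2} f = -(1215/32)x^4 + (729/16)x^3 + (13851/64)x^2 + (9873/64)x + 15921/512
(D_q + E_{1/2} ∘ D ∘ S_{-3/2}) f = -(863/32)x^4 + (249/16)x^3 + (12123/64)x^2 + (10001/64)x + 15921/512

g(x) = -(863/32)x^4 + (249/16)x^3 + (12123/64)x^2 + (10001/64)x + 15921/512


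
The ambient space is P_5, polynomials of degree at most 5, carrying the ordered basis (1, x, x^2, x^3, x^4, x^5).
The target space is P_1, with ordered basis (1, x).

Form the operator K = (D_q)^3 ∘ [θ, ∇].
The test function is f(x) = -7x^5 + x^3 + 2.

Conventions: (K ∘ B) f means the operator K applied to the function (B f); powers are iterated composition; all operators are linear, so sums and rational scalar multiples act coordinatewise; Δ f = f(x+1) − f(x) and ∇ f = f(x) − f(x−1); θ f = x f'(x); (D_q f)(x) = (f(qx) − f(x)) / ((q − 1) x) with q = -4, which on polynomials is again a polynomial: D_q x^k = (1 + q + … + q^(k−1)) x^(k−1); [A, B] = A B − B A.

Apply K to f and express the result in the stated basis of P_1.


∇ f = -35x^4 + 70x^3 - 67x^2 + 32x - 6
θ ∇ f = -140x^4 + 210x^3 - 134x^2 + 32x
θ f = -35x^5 + 3x^3
∇ θ f = -175x^4 + 350x^3 - 341x^2 + 166x - 32
[θ, ∇] f = 35x^4 - 140x^3 + 207x^2 - 134x + 32
D_q [θ, ∇] f = -1785x^3 - 1820x^2 - 621x - 134
D_q D_q [θ, ∇] f = -23205x^2 + 5460x - 621
D_q D_q D_q [θ, ∇] f = 69615x + 5460

the result is g(x) = 69615x + 5460


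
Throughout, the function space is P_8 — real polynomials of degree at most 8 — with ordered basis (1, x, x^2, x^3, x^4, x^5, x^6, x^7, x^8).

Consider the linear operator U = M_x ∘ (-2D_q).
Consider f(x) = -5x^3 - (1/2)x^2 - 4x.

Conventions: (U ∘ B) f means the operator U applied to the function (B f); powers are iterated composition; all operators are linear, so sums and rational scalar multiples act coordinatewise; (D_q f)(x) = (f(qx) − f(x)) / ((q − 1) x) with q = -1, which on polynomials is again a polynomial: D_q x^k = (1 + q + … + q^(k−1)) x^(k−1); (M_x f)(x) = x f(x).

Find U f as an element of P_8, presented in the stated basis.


the image equals g(x) = 10x^3 + 8x

D_q f = -5x^2 - 4
(-2D_q) f = 10x^2 + 8
M_x (-2D_q) f = 10x^3 + 8x


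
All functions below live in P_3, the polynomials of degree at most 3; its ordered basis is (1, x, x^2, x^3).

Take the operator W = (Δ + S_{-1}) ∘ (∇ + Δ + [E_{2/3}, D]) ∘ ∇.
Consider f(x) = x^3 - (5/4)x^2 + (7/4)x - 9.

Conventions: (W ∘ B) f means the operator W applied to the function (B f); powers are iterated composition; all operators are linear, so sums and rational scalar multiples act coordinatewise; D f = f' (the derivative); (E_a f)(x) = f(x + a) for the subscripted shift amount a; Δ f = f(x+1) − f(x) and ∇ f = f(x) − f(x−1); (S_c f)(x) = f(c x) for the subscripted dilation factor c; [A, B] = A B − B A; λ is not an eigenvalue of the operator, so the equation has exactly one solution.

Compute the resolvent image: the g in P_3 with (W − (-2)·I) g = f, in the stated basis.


write g with unknown coordinates in the stated basis and equate coefficients in (W − (-2)·I) g = f
solving from the highest basis element down gives g = (1/2)x^3 - (5/8)x^2 + (31/8)x - 19/4
check: W g = -6x + 1/2
so W g − (-2)·g = x^3 - (5/4)x^2 + (7/4)x - 9 = f ✓

g(x) = (1/2)x^3 - (5/8)x^2 + (31/8)x - 19/4


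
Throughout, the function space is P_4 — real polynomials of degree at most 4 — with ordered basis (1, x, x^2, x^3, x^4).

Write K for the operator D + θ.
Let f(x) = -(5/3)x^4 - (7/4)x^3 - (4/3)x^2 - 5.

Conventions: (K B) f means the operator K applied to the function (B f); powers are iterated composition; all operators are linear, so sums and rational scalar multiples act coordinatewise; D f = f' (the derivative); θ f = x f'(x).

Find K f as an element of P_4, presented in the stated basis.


D f = -(20/3)x^3 - (21/4)x^2 - (8/3)x
θ f = -(20/3)x^4 - (21/4)x^3 - (8/3)x^2
(D + θ) f = -(20/3)x^4 - (143/12)x^3 - (95/12)x^2 - (8/3)x

the image equals g(x) = -(20/3)x^4 - (143/12)x^3 - (95/12)x^2 - (8/3)x


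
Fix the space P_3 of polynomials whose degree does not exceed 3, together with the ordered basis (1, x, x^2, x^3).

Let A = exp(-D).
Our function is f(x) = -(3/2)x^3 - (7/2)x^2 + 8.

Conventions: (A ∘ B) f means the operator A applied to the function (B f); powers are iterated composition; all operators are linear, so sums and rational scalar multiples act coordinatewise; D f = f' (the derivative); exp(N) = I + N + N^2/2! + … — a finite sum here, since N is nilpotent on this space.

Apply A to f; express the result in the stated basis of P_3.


the result is g(x) = -(3/2)x^3 + x^2 + (5/2)x + 6

order-1 term: (9/2)x^2 + 7x
order-2 term: -(9/2)x - 7/2
order-3 term: 3/2
the series for exp(-D) f terminates at order 3
exp(-D) f = -(3/2)x^3 + x^2 + (5/2)x + 6


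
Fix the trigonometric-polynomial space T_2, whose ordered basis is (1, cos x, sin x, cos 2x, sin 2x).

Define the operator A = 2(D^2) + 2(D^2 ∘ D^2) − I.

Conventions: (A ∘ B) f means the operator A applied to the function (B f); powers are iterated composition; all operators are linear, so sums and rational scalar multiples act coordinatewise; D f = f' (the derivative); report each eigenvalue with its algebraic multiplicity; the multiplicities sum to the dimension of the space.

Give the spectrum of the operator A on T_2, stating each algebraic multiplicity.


image of 1: -1
image of cos x: -cos x
image of sin x: -sin x
image of cos 2x: 23cos 2x
image of sin 2x: 23sin 2x
the matrix is diagonal; its diagonal is (-1, -1, -1, 23, 23)
for a triangular matrix the eigenvalues are the diagonal entries, with algebraic multiplicity their repetition count

λ = -1 (multiplicity 3), λ = 23 (multiplicity 2)


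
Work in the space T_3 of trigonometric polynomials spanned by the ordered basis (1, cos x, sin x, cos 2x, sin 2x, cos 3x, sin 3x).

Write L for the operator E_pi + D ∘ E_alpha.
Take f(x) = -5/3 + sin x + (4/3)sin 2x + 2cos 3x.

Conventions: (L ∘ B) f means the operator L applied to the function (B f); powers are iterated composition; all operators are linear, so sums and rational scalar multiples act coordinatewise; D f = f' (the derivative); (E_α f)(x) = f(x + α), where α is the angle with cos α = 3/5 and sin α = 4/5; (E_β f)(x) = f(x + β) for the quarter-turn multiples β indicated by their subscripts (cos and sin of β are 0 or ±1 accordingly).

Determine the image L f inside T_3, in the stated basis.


E_pi f = -5/3 - sin x + (4/3)sin 2x - 2cos 3x
E_alpha f = -5/3 + (4/5)cos x + (3/5)sin x + (32/25)cos 2x - (28/75)sin 2x - (234/125)cos 3x - (88/125)sin 3x
D E_alpha f = (3/5)cos x - (4/5)sin x - (56/75)cos 2x - (64/25)sin 2x - (264/125)cos 3x + (702/125)sin 3x
(E_pi + D ∘ E_alpha) f = -5/3 + (3/5)cos x - (9/5)sin x - (56/75)cos 2x - (92/75)sin 2x - (514/125)cos 3x + (702/125)sin 3x

the image equals g(x) = -5/3 + (3/5)cos x - (9/5)sin x - (56/75)cos 2x - (92/75)sin 2x - (514/125)cos 3x + (702/125)sin 3x


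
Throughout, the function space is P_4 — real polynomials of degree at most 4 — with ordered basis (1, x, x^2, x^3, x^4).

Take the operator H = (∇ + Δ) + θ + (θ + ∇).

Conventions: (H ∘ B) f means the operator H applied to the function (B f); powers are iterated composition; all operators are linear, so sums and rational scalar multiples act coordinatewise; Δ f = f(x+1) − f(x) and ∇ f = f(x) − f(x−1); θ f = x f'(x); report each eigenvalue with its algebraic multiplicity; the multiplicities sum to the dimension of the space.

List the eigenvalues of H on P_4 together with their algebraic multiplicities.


λ = 0 (multiplicity 1), λ = 2 (multiplicity 1), λ = 4 (multiplicity 1), λ = 6 (multiplicity 1), λ = 8 (multiplicity 1)

image of 1: 0
image of x: 2x + 3
image of x^2: 4x^2 + 6x - 1
image of x^3: 6x^3 + 9x^2 - 3x + 3
image of x^4: 8x^4 + 12x^3 - 6x^2 + 12x - 1
the matrix is upper triangular; its diagonal is (0, 2, 4, 6, 8)
for a triangular matrix the eigenvalues are the diagonal entries, with algebraic multiplicity their repetition count


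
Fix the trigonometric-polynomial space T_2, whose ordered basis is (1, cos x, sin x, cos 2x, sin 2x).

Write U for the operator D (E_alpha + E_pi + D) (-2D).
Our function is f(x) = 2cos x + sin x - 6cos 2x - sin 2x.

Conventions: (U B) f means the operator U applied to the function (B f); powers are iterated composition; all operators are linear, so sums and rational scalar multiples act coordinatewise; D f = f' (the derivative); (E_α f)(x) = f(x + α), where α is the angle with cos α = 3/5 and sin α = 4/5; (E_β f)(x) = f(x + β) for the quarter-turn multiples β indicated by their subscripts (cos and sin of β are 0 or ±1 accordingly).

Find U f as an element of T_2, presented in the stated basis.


g(x) = 2cos x - 8sin x - (1456/25)cos 2x + (3408/25)sin 2x

D f = cos x - 2sin x - 2cos 2x + 12sin 2x
(-2D) f = -2cos x + 4sin x + 4cos 2x - 24sin 2x
E_alpha (-2D) f = 2cos x + 4sin x - (604/25)cos 2x + (72/25)sin 2x
E_pi (-2D) f = 2cos x - 4sin x + 4cos 2x - 24sin 2x
D (-2D) f = 4cos x + 2sin x - 48cos 2x - 8sin 2x
(E_alpha + E_pi + D) (-2D) f = 8cos x + 2sin x - (1704/25)cos 2x - (728/25)sin 2x
D (E_alpha + E_pi + D) (-2D) f = 2cos x - 8sin x - (1456/25)cos 2x + (3408/25)sin 2x


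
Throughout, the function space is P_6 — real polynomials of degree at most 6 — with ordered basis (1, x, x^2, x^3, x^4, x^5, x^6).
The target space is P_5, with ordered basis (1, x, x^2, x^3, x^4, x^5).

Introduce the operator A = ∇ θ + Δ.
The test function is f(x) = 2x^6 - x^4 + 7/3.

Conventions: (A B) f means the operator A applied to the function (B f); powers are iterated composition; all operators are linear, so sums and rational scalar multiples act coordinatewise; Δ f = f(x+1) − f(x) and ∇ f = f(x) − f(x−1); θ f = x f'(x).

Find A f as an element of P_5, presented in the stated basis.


g(x) = 84x^5 - 150x^4 + 260x^3 - 132x^2 + 64x - 7

θ f = 12x^6 - 4x^4
∇ θ f = 72x^5 - 180x^4 + 224x^3 - 156x^2 + 56x - 8
Δ f = 12x^5 + 30x^4 + 36x^3 + 24x^2 + 8x + 1
(∇ θ + Δ) f = 84x^5 - 150x^4 + 260x^3 - 132x^2 + 64x - 7


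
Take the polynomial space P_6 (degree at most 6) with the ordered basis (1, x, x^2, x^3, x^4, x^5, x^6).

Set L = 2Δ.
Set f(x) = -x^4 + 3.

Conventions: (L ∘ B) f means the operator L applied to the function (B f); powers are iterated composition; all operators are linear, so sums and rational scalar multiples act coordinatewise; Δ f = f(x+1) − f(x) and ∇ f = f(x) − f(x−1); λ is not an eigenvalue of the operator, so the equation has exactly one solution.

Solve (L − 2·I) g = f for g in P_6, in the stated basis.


the image equals g(x) = (1/2)x^4 + 2x^3 + 9x^2 + 26x + 36

write g with unknown coordinates in the stated basis and equate coefficients in (L − 2·I) g = f
solving from the highest basis element down gives g = (1/2)x^4 + 2x^3 + 9x^2 + 26x + 36
check: L g = 4x^3 + 18x^2 + 52x + 75
so L g − 2·g = -x^4 + 3 = f ✓


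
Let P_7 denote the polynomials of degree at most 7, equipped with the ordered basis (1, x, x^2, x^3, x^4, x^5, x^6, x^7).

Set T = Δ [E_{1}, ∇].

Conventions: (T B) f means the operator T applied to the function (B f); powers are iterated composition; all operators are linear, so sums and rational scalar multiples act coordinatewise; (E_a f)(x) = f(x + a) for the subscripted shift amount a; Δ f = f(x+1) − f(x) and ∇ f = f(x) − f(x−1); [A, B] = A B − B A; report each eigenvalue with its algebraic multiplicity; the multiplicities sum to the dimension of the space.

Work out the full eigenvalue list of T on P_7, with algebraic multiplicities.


λ = 0 (multiplicity 8)

image of 1: 0
image of x: 0
image of x^2: 0
image of x^3: 0
image of x^4: 0
image of x^5: 0
image of x^6: 0
image of x^7: 0
the matrix is upper triangular; its diagonal is (0, 0, 0, 0, 0, 0, 0, 0)
for a triangular matrix the eigenvalues are the diagonal entries, with algebraic multiplicity their repetition count


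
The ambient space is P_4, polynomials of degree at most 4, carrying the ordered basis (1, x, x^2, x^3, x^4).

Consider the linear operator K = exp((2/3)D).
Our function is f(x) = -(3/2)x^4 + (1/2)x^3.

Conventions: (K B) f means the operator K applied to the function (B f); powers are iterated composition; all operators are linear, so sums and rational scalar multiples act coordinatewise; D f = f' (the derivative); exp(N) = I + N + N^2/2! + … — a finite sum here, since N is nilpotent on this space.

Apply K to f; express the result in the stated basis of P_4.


the result is g(x) = -(3/2)x^4 - (7/2)x^3 - 3x^2 - (10/9)x - 4/27

order-1 term: -4x^3 + x^2
order-2 term: -4x^2 + (2/3)x
order-3 term: -(16/9)x + 4/27
order-4 term: -8/27
the series for exp((2/3)D) f terminates at order 4
exp((2/3)D) f = -(3/2)x^4 - (7/2)x^3 - 3x^2 - (10/9)x - 4/27


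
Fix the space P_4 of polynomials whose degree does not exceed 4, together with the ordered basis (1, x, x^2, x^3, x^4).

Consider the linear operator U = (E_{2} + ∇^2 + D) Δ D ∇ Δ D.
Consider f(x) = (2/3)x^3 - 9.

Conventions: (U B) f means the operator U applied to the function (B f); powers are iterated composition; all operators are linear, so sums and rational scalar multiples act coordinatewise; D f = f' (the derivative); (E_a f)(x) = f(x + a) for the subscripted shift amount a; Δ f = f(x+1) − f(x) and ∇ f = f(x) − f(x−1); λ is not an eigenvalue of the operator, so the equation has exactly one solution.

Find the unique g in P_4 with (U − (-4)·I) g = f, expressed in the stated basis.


the image equals g(x) = (1/6)x^3 - 9/4

write g with unknown coordinates in the stated basis and equate coefficients in (U − (-4)·I) g = f
solving from the highest basis element down gives g = (1/6)x^3 - 9/4
check: U g = 0
so U g − (-4)·g = (2/3)x^3 - 9 = f ✓


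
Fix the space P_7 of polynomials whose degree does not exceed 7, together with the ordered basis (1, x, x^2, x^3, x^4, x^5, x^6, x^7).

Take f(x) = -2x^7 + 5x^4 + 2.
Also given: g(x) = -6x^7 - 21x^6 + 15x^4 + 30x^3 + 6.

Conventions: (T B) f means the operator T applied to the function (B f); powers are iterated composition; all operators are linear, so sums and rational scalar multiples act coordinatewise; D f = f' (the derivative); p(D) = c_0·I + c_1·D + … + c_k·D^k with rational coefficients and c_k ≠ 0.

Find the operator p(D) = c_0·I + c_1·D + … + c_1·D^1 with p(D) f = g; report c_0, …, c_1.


D^0 f = -2x^7 + 5x^4 + 2
D^1 f = -14x^6 + 20x^3
matching coefficients of g against c_0 f + c_1 Df + … from the top degree down determines the c_i
solution: c_0 = 3, c_1 = 3/2

c_0 = 3, c_1 = 3/2


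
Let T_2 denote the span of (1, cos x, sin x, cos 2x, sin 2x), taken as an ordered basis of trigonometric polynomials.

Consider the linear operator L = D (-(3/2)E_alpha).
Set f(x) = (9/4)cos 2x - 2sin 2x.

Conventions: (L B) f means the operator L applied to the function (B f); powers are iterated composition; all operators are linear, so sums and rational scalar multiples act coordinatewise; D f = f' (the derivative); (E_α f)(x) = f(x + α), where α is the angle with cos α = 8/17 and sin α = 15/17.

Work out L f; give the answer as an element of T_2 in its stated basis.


E_alpha f = -(3369/1156)cos 2x - (218/289)sin 2x
(-(3/2)E_alpha) f = (10107/2312)cos 2x + (327/289)sin 2x
D (-(3/2)E_alpha) f = (654/289)cos 2x - (10107/1156)sin 2x

g(x) = (654/289)cos 2x - (10107/1156)sin 2x


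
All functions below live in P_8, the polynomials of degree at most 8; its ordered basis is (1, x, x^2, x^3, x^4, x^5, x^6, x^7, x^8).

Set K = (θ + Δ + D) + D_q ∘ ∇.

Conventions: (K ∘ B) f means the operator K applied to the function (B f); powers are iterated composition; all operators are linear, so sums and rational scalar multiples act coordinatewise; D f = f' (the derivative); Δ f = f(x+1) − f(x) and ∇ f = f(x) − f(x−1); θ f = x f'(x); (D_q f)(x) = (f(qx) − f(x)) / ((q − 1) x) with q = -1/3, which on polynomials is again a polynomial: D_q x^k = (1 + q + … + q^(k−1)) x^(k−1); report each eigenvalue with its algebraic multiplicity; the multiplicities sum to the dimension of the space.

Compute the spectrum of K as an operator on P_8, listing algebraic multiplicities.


image of 1: 0
image of x: x + 2
image of x^2: 2x^2 + 4x + 3
image of x^3: 3x^3 + 6x^2 + 5x - 2
image of x^4: 4x^4 + 8x^3 + (82/9)x^2 + 5
image of x^5: 5x^5 + 10x^4 + (370/27)x^3 + (20/9)x^2 + (35/3)x - 4
image of x^6: 6x^6 + 12x^5 + (527/27)x^4 + (80/9)x^3 + (275/9)x^2 - 4x + 7
image of x^7: 7x^7 + 14x^6 + (6377/243)x^5 + (518/27)x^4 + (1645/27)x^3 - (56/9)x^2 + 21x - 6
image of x^8: 8x^8 + 16x^7 + (24788/729)x^6 + (8512/243)x^5 + (9086/81)x^4 + (112/27)x^3 + (644/9)x^2 - (32/3)x + 9
the matrix is upper triangular; its diagonal is (0, 1, 2, 3, 4, 5, 6, 7, 8)
for a triangular matrix the eigenvalues are the diagonal entries, with algebraic multiplicity their repetition count

λ = 0 (multiplicity 1), λ = 1 (multiplicity 1), λ = 2 (multiplicity 1), λ = 3 (multiplicity 1), λ = 4 (multiplicity 1), λ = 5 (multiplicity 1), λ = 6 (multiplicity 1), λ = 7 (multiplicity 1), λ = 8 (multiplicity 1)


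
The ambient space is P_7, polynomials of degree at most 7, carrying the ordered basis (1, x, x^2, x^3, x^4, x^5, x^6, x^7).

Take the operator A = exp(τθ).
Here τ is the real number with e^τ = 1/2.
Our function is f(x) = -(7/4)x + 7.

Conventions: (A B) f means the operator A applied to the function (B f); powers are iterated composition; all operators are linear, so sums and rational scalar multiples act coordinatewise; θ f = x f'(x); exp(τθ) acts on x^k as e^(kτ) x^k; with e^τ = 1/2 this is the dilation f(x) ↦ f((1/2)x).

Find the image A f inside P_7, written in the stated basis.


the image equals g(x) = -(7/8)x + 7

exp(τθ) x^k = e^(kτ) x^k; with e^τ = 1/2 this sends x^k to (1/2)^k x^k
x ↦ 1/2 x
applying this coordinatewise to f: exp(τθ) f = -(7/8)x + 7


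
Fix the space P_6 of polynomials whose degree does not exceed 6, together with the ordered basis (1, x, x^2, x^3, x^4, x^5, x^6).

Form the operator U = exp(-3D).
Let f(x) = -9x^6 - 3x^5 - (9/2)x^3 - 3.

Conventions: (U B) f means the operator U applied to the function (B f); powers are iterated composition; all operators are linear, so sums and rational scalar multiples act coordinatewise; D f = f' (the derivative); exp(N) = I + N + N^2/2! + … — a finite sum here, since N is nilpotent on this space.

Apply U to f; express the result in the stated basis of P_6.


order-1 term: 162x^5 + 45x^4 + (81/2)x^2
order-2 term: -1215x^4 - 270x^3 - (243/2)x
order-3 term: 4860x^3 + 810x^2 + 243/2
order-4 term: -10935x^2 - 1215x
order-5 term: 13122x + 729
order-6 term: -6561
the series for exp(-3D) f terminates at order 6
exp(-3D) f = -9x^6 + 159x^5 - 1170x^4 + (9171/2)x^3 - (20169/2)x^2 + (23571/2)x - 11427/2

g(x) = -9x^6 + 159x^5 - 1170x^4 + (9171/2)x^3 - (20169/2)x^2 + (23571/2)x - 11427/2


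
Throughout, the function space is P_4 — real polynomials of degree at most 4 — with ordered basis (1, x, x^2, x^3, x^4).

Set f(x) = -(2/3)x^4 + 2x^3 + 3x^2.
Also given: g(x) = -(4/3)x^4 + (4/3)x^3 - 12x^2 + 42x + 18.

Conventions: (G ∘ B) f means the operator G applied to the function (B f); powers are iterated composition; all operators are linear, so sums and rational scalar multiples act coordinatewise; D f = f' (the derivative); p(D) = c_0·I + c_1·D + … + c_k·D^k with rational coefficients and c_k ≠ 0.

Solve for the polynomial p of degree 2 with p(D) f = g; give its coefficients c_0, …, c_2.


p(D) = 2·I + D + 3·D^2, i.e. c_0 = 2, c_1 = 1, c_2 = 3

D^0 f = -(2/3)x^4 + 2x^3 + 3x^2
D^1 f = -(8/3)x^3 + 6x^2 + 6x
D^2 f = -8x^2 + 12x + 6
matching coefficients of g against c_0 f + c_1 Df + … from the top degree down determines the c_i
solution: c_0 = 2, c_1 = 1, c_2 = 3


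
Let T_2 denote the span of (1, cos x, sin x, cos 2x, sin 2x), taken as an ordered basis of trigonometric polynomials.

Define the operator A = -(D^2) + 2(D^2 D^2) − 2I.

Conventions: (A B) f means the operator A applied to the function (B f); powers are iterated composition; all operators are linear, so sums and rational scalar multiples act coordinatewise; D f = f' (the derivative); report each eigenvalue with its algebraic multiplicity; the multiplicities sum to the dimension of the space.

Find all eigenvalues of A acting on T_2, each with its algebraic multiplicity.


λ = -2 (multiplicity 1), λ = 1 (multiplicity 2), λ = 34 (multiplicity 2)

image of 1: -2
image of cos x: cos x
image of sin x: sin x
image of cos 2x: 34cos 2x
image of sin 2x: 34sin 2x
the matrix is diagonal; its diagonal is (-2, 1, 1, 34, 34)
for a triangular matrix the eigenvalues are the diagonal entries, with algebraic multiplicity their repetition count


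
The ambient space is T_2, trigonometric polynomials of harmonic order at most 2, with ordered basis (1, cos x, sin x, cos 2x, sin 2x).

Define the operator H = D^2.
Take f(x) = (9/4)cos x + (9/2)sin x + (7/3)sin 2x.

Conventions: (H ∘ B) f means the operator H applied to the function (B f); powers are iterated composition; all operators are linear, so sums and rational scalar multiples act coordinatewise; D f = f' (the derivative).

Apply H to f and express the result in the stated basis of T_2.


the image equals g(x) = -(9/4)cos x - (9/2)sin x - (28/3)sin 2x

D f = (9/2)cos x - (9/4)sin x + (14/3)cos 2x
D D f = -(9/4)cos x - (9/2)sin x - (28/3)sin 2x


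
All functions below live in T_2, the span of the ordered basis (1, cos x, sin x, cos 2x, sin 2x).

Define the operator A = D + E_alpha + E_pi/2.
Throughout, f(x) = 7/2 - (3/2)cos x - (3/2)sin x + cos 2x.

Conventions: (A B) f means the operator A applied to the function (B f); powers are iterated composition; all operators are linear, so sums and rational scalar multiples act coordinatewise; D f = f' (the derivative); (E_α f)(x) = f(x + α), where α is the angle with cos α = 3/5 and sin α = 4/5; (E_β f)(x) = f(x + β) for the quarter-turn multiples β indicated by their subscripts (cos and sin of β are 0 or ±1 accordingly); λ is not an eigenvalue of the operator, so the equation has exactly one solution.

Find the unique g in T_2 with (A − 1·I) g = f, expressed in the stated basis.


write g with unknown coordinates in the stated basis and equate coefficients in (A − 1·I) g = f
solving from the highest basis element down gives g = 7/2 + (3/5)cos x - (9/20)sin x - (57/349)cos 2x + (74/349)sin 2x
check: A g = 7 - (9/10)cos x - (39/20)sin x + (292/349)cos 2x + (74/349)sin 2x
so A g − 1·g = 7/2 - (3/2)cos x - (3/2)sin x + cos 2x = f ✓

the image equals g(x) = 7/2 + (3/5)cos x - (9/20)sin x - (57/349)cos 2x + (74/349)sin 2x


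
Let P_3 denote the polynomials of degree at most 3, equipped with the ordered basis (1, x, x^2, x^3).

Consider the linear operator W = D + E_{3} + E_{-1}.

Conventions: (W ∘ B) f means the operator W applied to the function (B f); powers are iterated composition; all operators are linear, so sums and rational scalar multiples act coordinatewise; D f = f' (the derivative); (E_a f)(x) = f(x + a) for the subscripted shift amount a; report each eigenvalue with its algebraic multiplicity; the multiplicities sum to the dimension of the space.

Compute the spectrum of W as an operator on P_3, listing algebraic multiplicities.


image of 1: 2
image of x: 2x + 3
image of x^2: 2x^2 + 6x + 10
image of x^3: 2x^3 + 9x^2 + 30x + 26
the matrix is upper triangular; its diagonal is (2, 2, 2, 2)
for a triangular matrix the eigenvalues are the diagonal entries, with algebraic multiplicity their repetition count

λ = 2 (multiplicity 4)


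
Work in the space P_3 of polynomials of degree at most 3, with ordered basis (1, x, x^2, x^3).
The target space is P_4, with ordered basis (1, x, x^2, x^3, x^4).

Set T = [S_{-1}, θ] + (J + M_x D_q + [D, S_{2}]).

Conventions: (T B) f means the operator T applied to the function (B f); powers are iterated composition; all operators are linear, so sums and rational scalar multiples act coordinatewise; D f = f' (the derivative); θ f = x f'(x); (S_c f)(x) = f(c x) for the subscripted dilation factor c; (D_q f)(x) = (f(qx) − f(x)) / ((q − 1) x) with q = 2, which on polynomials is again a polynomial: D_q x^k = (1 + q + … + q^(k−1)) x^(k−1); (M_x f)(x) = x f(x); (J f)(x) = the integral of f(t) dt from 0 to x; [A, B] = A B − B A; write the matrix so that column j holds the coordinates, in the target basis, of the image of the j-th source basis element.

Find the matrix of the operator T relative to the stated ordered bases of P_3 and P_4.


image of 1: x
image of x: (1/2)x^2 + x + 1
image of x^2: (1/3)x^3 + 3x^2 + 4x
image of x^3: (1/4)x^4 + 7x^3 + 12x^2
each image's coordinates form column j of the matrix

the matrix is [[0, 1, 0, 0]; [1, 1, 4, 0]; [0, 1/2, 3, 12]; [0, 0, 1/3, 7]; [0, 0, 0, 1/4]] (rows listed top to bottom)


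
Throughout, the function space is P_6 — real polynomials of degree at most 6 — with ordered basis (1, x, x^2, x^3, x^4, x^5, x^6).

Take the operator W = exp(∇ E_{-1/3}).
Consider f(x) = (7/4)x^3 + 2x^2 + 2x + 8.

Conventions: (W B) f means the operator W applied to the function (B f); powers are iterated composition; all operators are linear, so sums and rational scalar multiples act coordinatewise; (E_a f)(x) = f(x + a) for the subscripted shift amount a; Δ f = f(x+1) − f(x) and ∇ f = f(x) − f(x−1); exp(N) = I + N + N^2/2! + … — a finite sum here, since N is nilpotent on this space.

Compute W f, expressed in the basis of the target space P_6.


order-1 term: (21/4)x^2 - (19/4)x + 11/4
order-2 term: (21/4)x - 27/4
order-3 term: 7/4
the series for exp(∇ E_{-1/3}) f terminates at order 3
exp(∇ E_{-1/3}) f = (7/4)x^3 + (29/4)x^2 + (5/2)x + 23/4

the result is g(x) = (7/4)x^3 + (29/4)x^2 + (5/2)x + 23/4


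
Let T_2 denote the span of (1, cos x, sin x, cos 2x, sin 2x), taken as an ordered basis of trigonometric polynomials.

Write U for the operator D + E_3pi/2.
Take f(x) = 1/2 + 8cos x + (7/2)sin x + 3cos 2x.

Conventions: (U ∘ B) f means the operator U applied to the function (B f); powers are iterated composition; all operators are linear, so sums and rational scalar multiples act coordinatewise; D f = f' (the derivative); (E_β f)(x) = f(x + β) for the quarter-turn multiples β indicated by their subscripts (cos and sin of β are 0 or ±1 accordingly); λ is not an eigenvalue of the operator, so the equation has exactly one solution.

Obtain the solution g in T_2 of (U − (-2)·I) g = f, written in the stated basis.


the result is g(x) = 1/6 + 4cos x + (7/4)sin x + (3/5)cos 2x + (6/5)sin 2x

write g with unknown coordinates in the stated basis and equate coefficients in (U − (-2)·I) g = f
solving from the highest basis element down gives g = 1/6 + 4cos x + (7/4)sin x + (3/5)cos 2x + (6/5)sin 2x
check: U g = 1/6 + (9/5)cos 2x - (12/5)sin 2x
so U g − (-2)·g = 1/2 + 8cos x + (7/2)sin x + 3cos 2x = f ✓


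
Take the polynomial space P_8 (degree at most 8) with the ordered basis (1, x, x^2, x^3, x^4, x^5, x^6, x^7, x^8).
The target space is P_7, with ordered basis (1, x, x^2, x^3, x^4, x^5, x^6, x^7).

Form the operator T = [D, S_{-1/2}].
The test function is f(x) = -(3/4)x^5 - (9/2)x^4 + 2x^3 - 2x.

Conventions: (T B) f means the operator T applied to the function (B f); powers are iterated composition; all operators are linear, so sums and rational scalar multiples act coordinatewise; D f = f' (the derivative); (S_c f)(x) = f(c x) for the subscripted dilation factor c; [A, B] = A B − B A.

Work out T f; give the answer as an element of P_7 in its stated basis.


S_{-1/2} f = (3/128)x^5 - (9/32)x^4 - (1/4)x^3 + x
D S_{-1/2} f = (15/128)x^4 - (9/8)x^3 - (3/4)x^2 + 1
D f = -(15/4)x^4 - 18x^3 + 6x^2 - 2
S_{-1/2} D f = -(15/64)x^4 + (9/4)x^3 + (3/2)x^2 - 2
[D, S_{-1/2}] f = (45/128)x^4 - (27/8)x^3 - (9/4)x^2 + 3

g(x) = (45/128)x^4 - (27/8)x^3 - (9/4)x^2 + 3


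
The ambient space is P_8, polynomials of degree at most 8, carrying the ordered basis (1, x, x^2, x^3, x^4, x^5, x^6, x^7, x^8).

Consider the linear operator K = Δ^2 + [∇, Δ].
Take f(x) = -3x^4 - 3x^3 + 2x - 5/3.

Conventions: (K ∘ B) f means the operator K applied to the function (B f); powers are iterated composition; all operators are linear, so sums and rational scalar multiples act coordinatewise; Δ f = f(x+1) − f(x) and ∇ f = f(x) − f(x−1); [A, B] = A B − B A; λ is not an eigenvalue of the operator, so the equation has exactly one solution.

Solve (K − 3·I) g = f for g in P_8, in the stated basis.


g(x) = x^4 + x^3 + 4x^2 + (28/3)x + 89/9

write g with unknown coordinates in the stated basis and equate coefficients in (K − 3·I) g = f
solving from the highest basis element down gives g = x^4 + x^3 + 4x^2 + (28/3)x + 89/9
check: K g = 12x^2 + 30x + 28
so K g − 3·g = -3x^4 - 3x^3 + 2x - 5/3 = f ✓


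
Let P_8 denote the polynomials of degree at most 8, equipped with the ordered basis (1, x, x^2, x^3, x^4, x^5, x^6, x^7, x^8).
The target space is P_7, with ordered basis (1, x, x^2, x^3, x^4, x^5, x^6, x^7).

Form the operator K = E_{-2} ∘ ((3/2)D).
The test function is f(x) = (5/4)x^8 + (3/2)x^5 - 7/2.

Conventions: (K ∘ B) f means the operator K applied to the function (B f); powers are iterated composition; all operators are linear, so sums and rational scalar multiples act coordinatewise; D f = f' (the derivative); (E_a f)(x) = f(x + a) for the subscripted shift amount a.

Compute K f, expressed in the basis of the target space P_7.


D f = 10x^7 + (15/2)x^4
((3/2)D) f = 15x^7 + (45/4)x^4
E_{-2} ((3/2)D) f = 15x^7 - 210x^6 + 1260x^5 - (16755/4)x^4 + 8310x^3 - 9810x^2 + 6360x - 1740

g(x) = 15x^7 - 210x^6 + 1260x^5 - (16755/4)x^4 + 8310x^3 - 9810x^2 + 6360x - 1740


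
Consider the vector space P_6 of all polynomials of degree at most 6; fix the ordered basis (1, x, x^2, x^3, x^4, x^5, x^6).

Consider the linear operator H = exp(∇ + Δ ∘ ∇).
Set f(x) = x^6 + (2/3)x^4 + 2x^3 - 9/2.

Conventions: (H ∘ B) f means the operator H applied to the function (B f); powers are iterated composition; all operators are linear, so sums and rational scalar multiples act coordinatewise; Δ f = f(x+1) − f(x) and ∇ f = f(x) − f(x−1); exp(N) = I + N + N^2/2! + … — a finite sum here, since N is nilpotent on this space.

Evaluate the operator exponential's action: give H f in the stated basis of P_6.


order-1 term: 6x^5 + 15x^4 + (68/3)x^3 + 25x^2 + (44/3)x + 11/3
order-2 term: 15x^4 + 60x^3 + 109x^2 + 104x + 125/3
order-3 term: 20x^3 + 90x^2 + (458/3)x + 96
order-4 term: 15x^2 + 60x + 197/3
order-5 term: 6x + 15
order-6 term: 1
the series for exp(∇ + Δ ∘ ∇) f terminates at order 6
exp(∇ + Δ ∘ ∇) f = x^6 + 6x^5 + (92/3)x^4 + (314/3)x^3 + 239x^2 + (1012/3)x + 437/2

the image equals g(x) = x^6 + 6x^5 + (92/3)x^4 + (314/3)x^3 + 239x^2 + (1012/3)x + 437/2


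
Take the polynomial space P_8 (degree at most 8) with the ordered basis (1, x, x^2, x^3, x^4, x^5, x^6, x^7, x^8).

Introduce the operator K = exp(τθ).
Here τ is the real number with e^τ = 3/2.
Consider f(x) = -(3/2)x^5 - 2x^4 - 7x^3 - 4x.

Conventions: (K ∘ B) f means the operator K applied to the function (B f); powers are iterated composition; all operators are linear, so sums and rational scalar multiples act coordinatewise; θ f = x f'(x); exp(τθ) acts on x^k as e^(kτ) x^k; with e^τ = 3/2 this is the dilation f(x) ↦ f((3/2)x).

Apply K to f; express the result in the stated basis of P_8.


exp(τθ) x^k = e^(kτ) x^k; with e^τ = 3/2 this sends x^k to (3/2)^k x^k
x ↦ 3/2 x
x^3 ↦ 27/8 x^3
x^4 ↦ 81/16 x^4
x^5 ↦ 243/32 x^5
applying this coordinatewise to f: exp(τθ) f = -(729/64)x^5 - (81/8)x^4 - (189/8)x^3 - 6x

the image equals g(x) = -(729/64)x^5 - (81/8)x^4 - (189/8)x^3 - 6x


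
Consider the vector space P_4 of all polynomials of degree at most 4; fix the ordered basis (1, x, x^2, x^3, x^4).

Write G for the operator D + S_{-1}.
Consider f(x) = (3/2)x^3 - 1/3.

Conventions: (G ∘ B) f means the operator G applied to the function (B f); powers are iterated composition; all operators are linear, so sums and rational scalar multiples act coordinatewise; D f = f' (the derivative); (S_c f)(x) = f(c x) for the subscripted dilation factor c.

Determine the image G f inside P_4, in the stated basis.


the image equals g(x) = -(3/2)x^3 + (9/2)x^2 - 1/3

D f = (9/2)x^2
S_{-1} f = -(3/2)x^3 - 1/3
(D + S_{-1}) f = -(3/2)x^3 + (9/2)x^2 - 1/3


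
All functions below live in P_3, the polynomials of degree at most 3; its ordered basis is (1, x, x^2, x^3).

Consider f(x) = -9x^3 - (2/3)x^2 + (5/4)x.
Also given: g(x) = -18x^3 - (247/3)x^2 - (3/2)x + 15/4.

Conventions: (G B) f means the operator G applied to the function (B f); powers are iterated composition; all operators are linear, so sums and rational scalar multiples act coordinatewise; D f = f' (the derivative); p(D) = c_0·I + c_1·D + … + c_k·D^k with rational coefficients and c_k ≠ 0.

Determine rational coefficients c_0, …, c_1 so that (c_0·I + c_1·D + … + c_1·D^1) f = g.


D^0 f = -9x^3 - (2/3)x^2 + (5/4)x
D^1 f = -27x^2 - (4/3)x + 5/4
matching coefficients of g against c_0 f + c_1 Df + … from the top degree down determines the c_i
solution: c_0 = 2, c_1 = 3

p(D) = 2·I + 3·D, i.e. c_0 = 2, c_1 = 3


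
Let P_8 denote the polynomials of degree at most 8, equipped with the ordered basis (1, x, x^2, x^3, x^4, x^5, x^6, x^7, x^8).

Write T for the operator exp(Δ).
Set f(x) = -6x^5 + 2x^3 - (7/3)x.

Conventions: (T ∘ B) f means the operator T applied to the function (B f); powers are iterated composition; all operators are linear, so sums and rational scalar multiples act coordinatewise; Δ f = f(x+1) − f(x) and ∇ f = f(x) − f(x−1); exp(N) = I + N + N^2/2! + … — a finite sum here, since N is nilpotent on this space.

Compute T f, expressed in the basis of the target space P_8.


g(x) = -6x^5 - 30x^4 - 118x^3 - 294x^2 - (1321/3)x - 913/3

order-1 term: -30x^4 - 60x^3 - 54x^2 - 24x - 19/3
order-2 term: -60x^3 - 180x^2 - 204x - 84
order-3 term: -60x^2 - 180x - 148
order-4 term: -30x - 60
order-5 term: -6
the series for exp(Δ) f terminates at order 5
exp(Δ) f = -6x^5 - 30x^4 - 118x^3 - 294x^2 - (1321/3)x - 913/3


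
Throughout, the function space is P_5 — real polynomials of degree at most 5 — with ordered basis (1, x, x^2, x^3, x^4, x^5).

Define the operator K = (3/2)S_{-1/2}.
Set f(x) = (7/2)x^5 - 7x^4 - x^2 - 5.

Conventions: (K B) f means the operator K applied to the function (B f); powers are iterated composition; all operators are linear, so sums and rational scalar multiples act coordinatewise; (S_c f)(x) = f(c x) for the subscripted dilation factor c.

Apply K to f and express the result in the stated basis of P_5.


S_{-1/2} f = -(7/64)x^5 - (7/16)x^4 - (1/4)x^2 - 5
((3/2)S_{-1/2}) f = -(21/128)x^5 - (21/32)x^4 - (3/8)x^2 - 15/2

the result is g(x) = -(21/128)x^5 - (21/32)x^4 - (3/8)x^2 - 15/2


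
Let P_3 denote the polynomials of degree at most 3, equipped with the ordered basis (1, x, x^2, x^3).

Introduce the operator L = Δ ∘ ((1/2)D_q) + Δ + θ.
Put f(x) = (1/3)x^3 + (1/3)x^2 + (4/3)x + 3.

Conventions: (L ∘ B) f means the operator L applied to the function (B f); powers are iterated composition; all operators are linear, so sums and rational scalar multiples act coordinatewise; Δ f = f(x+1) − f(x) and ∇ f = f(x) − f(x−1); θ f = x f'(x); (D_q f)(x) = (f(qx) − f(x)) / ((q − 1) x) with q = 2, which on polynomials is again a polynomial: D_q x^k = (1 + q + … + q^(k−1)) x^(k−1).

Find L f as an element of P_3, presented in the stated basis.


the image equals g(x) = x^3 + (5/3)x^2 + (16/3)x + 11/3

D_q f = (7/3)x^2 + x + 4/3
((1/2)D_q) f = (7/6)x^2 + (1/2)x + 2/3
Δ ((1/2)D_q) f = (7/3)x + 5/3
Δ f = x^2 + (5/3)x + 2
θ f = x^3 + (2/3)x^2 + (4/3)x
(Δ ∘ ((1/2)D_q) + Δ + θ) f = x^3 + (5/3)x^2 + (16/3)x + 11/3


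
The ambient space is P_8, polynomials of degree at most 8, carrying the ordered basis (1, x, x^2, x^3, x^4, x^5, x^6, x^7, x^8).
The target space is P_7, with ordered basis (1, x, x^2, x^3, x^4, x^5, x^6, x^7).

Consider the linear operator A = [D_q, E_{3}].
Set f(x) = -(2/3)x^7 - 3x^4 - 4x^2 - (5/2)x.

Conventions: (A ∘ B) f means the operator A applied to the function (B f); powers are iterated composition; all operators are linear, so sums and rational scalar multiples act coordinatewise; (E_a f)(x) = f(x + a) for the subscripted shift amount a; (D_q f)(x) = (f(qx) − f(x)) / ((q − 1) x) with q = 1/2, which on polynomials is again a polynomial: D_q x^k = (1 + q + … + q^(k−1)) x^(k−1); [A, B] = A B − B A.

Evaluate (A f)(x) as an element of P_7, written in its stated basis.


the result is g(x) = -(15/4)x^5 - (2097/32)x^4 - (3735/8)x^3 - (54801/32)x^2 - (52245/16)x - 83703/32

E_{3} f = -(2/3)x^7 - 14x^6 - 126x^5 - 633x^4 - 1926x^3 - 3568x^2 - (7505/2)x - 3489/2
D_q E_{3} f = -(127/96)x^6 - (441/16)x^5 - (1953/8)x^4 - (9495/8)x^3 - (6741/2)x^2 - 5352x - 7505/2
D_q f = -(127/96)x^6 - (45/8)x^3 - 6x - 5/2
E_{3} D_q f = -(127/96)x^6 - (381/16)x^5 - (5715/32)x^4 - 720x^3 - (53055/32)x^2 - (33387/16)x - 36377/32
[D_q, E_{3}] f = -(15/4)x^5 - (2097/32)x^4 - (3735/8)x^3 - (54801/32)x^2 - (52245/16)x - 83703/32


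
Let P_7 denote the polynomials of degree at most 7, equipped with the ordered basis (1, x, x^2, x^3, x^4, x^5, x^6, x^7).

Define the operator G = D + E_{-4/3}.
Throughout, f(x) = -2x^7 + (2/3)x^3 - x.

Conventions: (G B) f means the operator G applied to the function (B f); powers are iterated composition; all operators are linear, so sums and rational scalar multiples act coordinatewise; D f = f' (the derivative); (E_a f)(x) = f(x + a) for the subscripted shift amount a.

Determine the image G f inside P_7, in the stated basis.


D f = -14x^6 + 2x^2 - 1
E_{-4/3} f = -2x^7 + (56/3)x^6 - (224/3)x^5 + (4480/27)x^4 - (17866/81)x^3 + (14120/81)x^2 - (55481/729)x + 32228/2187
(D + E_{-4/3}) f = -2x^7 + (14/3)x^6 - (224/3)x^5 + (4480/27)x^4 - (17866/81)x^3 + (14282/81)x^2 - (55481/729)x + 30041/2187

the image equals g(x) = -2x^7 + (14/3)x^6 - (224/3)x^5 + (4480/27)x^4 - (17866/81)x^3 + (14282/81)x^2 - (55481/729)x + 30041/2187


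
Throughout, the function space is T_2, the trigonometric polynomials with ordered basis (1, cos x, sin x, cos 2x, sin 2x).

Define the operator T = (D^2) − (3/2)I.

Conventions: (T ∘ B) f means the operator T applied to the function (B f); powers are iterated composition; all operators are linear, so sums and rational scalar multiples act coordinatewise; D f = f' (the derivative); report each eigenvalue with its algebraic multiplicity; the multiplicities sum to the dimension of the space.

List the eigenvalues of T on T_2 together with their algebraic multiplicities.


image of 1: -3/2
image of cos x: -(5/2)cos x
image of sin x: -(5/2)sin x
image of cos 2x: -(11/2)cos 2x
image of sin 2x: -(11/2)sin 2x
the matrix is diagonal; its diagonal is (-3/2, -5/2, -5/2, -11/2, -11/2)
for a triangular matrix the eigenvalues are the diagonal entries, with algebraic multiplicity their repetition count

λ = -11/2 (multiplicity 2), λ = -5/2 (multiplicity 2), λ = -3/2 (multiplicity 1)


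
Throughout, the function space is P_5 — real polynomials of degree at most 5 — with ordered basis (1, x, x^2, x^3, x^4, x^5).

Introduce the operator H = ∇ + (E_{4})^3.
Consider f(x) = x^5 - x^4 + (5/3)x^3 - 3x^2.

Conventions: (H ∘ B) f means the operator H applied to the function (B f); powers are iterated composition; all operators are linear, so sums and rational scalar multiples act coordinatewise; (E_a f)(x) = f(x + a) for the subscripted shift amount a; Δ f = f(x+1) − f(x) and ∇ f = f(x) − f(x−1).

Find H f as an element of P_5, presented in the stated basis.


the result is g(x) = x^5 + 64x^4 + (4139/3)x^3 + 16494x^2 + 97396x + 691652/3

∇ f = 5x^4 - 14x^3 + 21x^2 - 20x + 20/3
E_{4} f = x^5 + 19x^4 + (437/3)x^3 + 561x^2 + 1080x + 2480/3
E_{4} E_{4} f = x^5 + 39x^4 + (1829/3)x^3 + 4773x^2 + 18704x + 88000/3
E_{4} E_{4} E_{4} f = x^5 + 59x^4 + (4181/3)x^3 + 16473x^2 + 97416x + 230544
(∇ + (E_{4})^3) f = x^5 + 64x^4 + (4139/3)x^3 + 16494x^2 + 97396x + 691652/3
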